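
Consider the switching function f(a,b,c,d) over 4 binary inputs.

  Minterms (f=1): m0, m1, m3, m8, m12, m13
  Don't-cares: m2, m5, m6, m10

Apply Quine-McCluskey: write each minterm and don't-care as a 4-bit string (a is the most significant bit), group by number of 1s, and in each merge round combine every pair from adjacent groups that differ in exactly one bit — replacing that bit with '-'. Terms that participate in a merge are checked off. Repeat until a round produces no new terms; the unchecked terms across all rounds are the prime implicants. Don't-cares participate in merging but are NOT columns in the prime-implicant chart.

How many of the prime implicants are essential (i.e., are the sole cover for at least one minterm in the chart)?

[col 0] 0000*, 0001*, 0010*, 0011*, 0101*, 0110*, 1000*, 1010*, 1100*, 1101*
[col 1] -000*, -010*, -101, 0-01, 0-10, 00-0*, 00-1*, 000-*, 001-*, 1-00, 10-0*, 110-
[col 2] -0-0, 00--
Prime implicants: -0-0, -101, 0-01, 0-10, 00--, 1-00, 110-
PI chart (minterm → PIs covering it):
  0 | -0-0,00--
  1 | 0-01,00--
  3 | 00--  (sole → essential)
  8 | -0-0,1-00
  12 | 1-00,110-
  13 | -101,110-
Essential prime implicants: 00--

1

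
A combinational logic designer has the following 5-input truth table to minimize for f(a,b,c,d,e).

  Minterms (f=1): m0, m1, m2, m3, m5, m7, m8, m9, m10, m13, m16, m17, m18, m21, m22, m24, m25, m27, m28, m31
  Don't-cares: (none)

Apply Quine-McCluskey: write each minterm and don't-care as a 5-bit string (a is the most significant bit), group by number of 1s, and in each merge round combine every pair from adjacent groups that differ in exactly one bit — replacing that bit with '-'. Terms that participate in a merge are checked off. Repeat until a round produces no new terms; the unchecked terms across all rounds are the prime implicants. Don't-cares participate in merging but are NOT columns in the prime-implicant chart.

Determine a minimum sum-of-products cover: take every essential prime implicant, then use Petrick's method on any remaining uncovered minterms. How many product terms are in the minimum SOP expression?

[col 0] 00000*, 00001*, 00010*, 00011*, 00101*, 00111*, 01000*, 01001*, 01010*, 01101*, 10000*, 10001*, 10010*, 10101*, 10110*, 11000*, 11001*, 11011*, 11100*, 11111*
[col 1] -0000*, -0001*, -0010*, -0101*, -1000*, -1001*, 0-000*, 0-001*, 0-010*, 0-101*, 00-01*, 00-11*, 000-0*, 000-1*, 0000-*, 0001-*, 001-1*, 01-01*, 010-0*, 0100-*, 1-000*, 1-001*, 10-01*, 10-10, 100-0*, 1000-*, 11-00, 11-11, 110-1, 1100-*
[col 2] --000*, --001*, -0-01, -00-0, -000-*, -100-*, 0--01, 0-0-0, 0-00-*, 00--1, 000--, 1-00-*
[col 3] --00-
Prime implicants: --00-, -0-01, -00-0, 0--01, 0-0-0, 00--1, 000--, 10-10, 11-00, 11-11, 110-1
PI chart (minterm → PIs covering it):
  0 | --00-,-00-0,0-0-0,000--
  1 | --00-,-0-01,0--01,00--1,000--
  2 | -00-0,0-0-0,000--
  3 | 00--1,000--
  5 | -0-01,0--01,00--1
  7 | 00--1  (sole → essential)
  8 | --00-,0-0-0
  9 | --00-,0--01
  10 | 0-0-0  (sole → essential)
  13 | 0--01  (sole → essential)
  16 | --00-,-00-0
  17 | --00-,-0-01
  18 | -00-0,10-10
  21 | -0-01  (sole → essential)
  22 | 10-10  (sole → essential)
  24 | --00-,11-00
  25 | --00-,110-1
  27 | 11-11,110-1
  28 | 11-00  (sole → essential)
  31 | 11-11  (sole → essential)
Essential prime implicants: -0-01, 0--01, 0-0-0, 00--1, 10-10, 11-00, 11-11
Petrick residual → --00-
Minimum SOP uses 8 PIs: c'd' + b'd'e + a'd'e + a'c'e' + a'b'e + ab'de' + abd'e' + abde

8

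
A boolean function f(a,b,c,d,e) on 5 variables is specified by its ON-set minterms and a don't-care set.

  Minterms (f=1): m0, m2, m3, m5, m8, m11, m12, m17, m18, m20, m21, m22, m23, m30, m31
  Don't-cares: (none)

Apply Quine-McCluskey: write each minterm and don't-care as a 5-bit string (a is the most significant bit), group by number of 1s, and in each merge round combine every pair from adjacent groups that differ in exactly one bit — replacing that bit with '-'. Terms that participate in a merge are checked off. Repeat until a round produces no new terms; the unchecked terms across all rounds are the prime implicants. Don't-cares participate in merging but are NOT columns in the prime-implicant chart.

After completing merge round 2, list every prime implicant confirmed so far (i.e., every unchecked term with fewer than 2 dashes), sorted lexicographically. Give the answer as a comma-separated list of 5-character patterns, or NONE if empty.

Round 0: 00000✓ 00010✓ 00011✓ 00101✓ 01000✓ 01011✓ 01100✓ 10001✓ 10010✓ 10100✓ 10101✓ 10110✓ 10111✓ 11110✓ 11111✓
Round 1: -0010 -0101 0-000 0-011 000-0 0001- 01-00 1-110✓ 1-111✓ 10-01 10-10 101-0✓ 101-1✓ 1010-✓ 1011-✓ 1111-✓
Round 2: 1-11- 101--
PIs = {-0010, -0101, 0-000, 0-011, 000-0, 0001-, 01-00, 1-11-, 10-01, 10-10, 101--}

-0010, -0101, 0-000, 0-011, 000-0, 0001-, 01-00, 10-01, 10-10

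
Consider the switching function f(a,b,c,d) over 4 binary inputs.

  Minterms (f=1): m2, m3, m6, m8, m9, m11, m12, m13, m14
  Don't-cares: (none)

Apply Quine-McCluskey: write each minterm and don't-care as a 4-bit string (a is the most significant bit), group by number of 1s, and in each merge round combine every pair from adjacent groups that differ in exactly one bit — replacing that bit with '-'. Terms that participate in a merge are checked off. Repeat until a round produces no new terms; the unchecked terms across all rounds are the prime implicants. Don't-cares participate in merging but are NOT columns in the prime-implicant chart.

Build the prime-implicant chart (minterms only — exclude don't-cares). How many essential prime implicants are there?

1

Round 0: 0010✓ 0011✓ 0110✓ 1000✓ 1001✓ 1011✓ 1100✓ 1101✓ 1110✓
Round 1: -011 -110 0-10 001- 1-00✓ 1-01✓ 10-1 100-✓ 11-0 110-✓
Round 2: 1-0-
PIs = {-011, -110, 0-10, 001-, 1-0-, 10-1, 11-0}
Coverage chart:
  m2: 0-10,001-
  m3: -011,001-
  m6: -110,0-10
  m8: 1-0- ←essential
  m9: 1-0-,10-1
  m11: -011,10-1
  m12: 1-0-,11-0
  m13: 1-0- ←essential
  m14: -110,11-0
Essential: 1-0-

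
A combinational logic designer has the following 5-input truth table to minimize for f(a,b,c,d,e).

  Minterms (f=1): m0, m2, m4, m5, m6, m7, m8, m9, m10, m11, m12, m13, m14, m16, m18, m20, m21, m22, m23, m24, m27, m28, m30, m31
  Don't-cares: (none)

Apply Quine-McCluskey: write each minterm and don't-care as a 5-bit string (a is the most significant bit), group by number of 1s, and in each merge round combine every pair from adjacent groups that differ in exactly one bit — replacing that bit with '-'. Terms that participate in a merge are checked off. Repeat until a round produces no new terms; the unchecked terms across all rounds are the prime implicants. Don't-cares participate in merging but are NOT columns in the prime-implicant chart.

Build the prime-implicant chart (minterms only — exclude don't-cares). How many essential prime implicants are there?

[col 0] 00000*, 00010*, 00100*, 00101*, 00110*, 00111*, 01000*, 01001*, 01010*, 01011*, 01100*, 01101*, 01110*, 10000*, 10010*, 10100*, 10101*, 10110*, 10111*, 11000*, 11011*, 11100*, 11110*, 11111*
[col 1] -0000*, -0010*, -0100*, -0101*, -0110*, -0111*, -1000*, -1011, -1100*, -1110*, 0-000*, 0-010*, 0-100*, 0-101*, 0-110*, 00-00*, 00-10*, 000-0*, 001-0*, 001-1*, 0010-*, 0011-*, 01-00*, 01-01*, 01-10*, 010-0*, 010-1*, 0100-*, 0101-*, 011-0*, 0110-*, 1-000*, 1-100*, 1-110*, 1-111*, 10-00*, 10-10*, 100-0*, 101-0*, 101-1*, 1010-*, 1011-*, 11-00*, 11-11, 111-0*, 1111-*
[col 2] --000*, --100*, --110*, -0-00*, -0-10*, -00-0*, -01-0*, -01-1*, -010-*, -011-*, -1-00*, -11-0*, 0--00*, 0--10*, 0-0-0*, 0-1-0*, 0-10-, 00--0*, 001--*, 01--0*, 01-0-, 010--, 1--00*, 1-1-0*, 1-11-, 10--0*, 101--*
[col 3] ---00, --1-0, -0--0, -01--, 0---0
Prime implicants: ---00, --1-0, -0--0, -01--, -1011, 0---0, 0-10-, 01-0-, 010--, 1-11-, 11-11
PI chart (minterm → PIs covering it):
  0 | ---00,-0--0,0---0
  2 | -0--0,0---0
  4 | ---00,--1-0,-0--0,-01--,0---0,0-10-
  5 | -01--,0-10-
  6 | --1-0,-0--0,-01--,0---0
  7 | -01--  (sole → essential)
  8 | ---00,0---0,01-0-,010--
  9 | 01-0-,010--
  10 | 0---0,010--
  11 | -1011,010--
  12 | ---00,--1-0,0---0,0-10-,01-0-
  13 | 0-10-,01-0-
  14 | --1-0,0---0
  16 | ---00,-0--0
  18 | -0--0  (sole → essential)
  20 | ---00,--1-0,-0--0,-01--
  21 | -01--  (sole → essential)
  22 | --1-0,-0--0,-01--,1-11-
  23 | -01--,1-11-
  24 | ---00  (sole → essential)
  27 | -1011,11-11
  28 | ---00,--1-0
  30 | --1-0,1-11-
  31 | 1-11-,11-11
Essential prime implicants: ---00, -0--0, -01--

3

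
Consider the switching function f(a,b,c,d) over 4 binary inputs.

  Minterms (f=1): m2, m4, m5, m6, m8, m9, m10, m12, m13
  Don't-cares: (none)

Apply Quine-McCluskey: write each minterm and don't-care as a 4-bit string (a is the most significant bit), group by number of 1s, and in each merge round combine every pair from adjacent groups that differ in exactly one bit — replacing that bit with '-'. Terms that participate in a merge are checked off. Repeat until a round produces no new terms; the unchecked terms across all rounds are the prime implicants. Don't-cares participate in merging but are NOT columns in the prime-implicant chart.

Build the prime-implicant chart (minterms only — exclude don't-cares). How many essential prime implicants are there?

2

size-2^0 implicants → 0010(✓)  0100(✓)  0101(✓)  0110(✓)  1000(✓)  1001(✓)  1010(✓)  1100(✓)  1101(✓)
size-2^1 implicants → -010  -100(✓)  -101(✓)  0-10  01-0  010-(✓)  1-00(✓)  1-01(✓)  10-0  100-(✓)  110-(✓)
size-2^2 implicants → -10-  1-0-
Unchecked terms (primes): -010, -10-, 0-10, 01-0, 1-0-, 10-0
Minterm coverage:
  m2 ⊆ -010,0-10
  m4 ⊆ -10-,01-0
  m5 ⊆ -10- [E]
  m6 ⊆ 0-10,01-0
  m8 ⊆ 1-0-,10-0
  m9 ⊆ 1-0- [E]
  m10 ⊆ -010,10-0
  m12 ⊆ -10-,1-0-
  m13 ⊆ -10-,1-0-
E = {-10-, 1-0-}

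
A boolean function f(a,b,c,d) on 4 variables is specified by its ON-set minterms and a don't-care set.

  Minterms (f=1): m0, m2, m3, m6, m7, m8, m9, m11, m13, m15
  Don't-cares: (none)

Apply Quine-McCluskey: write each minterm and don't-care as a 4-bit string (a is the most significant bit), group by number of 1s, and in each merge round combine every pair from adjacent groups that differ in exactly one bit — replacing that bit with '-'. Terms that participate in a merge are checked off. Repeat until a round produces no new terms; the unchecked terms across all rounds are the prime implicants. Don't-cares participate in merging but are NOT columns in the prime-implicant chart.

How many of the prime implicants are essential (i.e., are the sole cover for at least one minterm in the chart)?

size-2^0 implicants → 0000(✓)  0010(✓)  0011(✓)  0110(✓)  0111(✓)  1000(✓)  1001(✓)  1011(✓)  1101(✓)  1111(✓)
size-2^1 implicants → -000  -011(✓)  -111(✓)  0-10(✓)  0-11(✓)  00-0  001-(✓)  011-(✓)  1-01(✓)  1-11(✓)  10-1(✓)  100-  11-1(✓)
size-2^2 implicants → --11  0-1-  1--1
Unchecked terms (primes): --11, -000, 0-1-, 00-0, 1--1, 100-
Minterm coverage:
  m0 ⊆ -000,00-0
  m2 ⊆ 0-1-,00-0
  m3 ⊆ --11,0-1-
  m6 ⊆ 0-1- [E]
  m7 ⊆ --11,0-1-
  m8 ⊆ -000,100-
  m9 ⊆ 1--1,100-
  m11 ⊆ --11,1--1
  m13 ⊆ 1--1 [E]
  m15 ⊆ --11,1--1
E = {0-1-, 1--1}

2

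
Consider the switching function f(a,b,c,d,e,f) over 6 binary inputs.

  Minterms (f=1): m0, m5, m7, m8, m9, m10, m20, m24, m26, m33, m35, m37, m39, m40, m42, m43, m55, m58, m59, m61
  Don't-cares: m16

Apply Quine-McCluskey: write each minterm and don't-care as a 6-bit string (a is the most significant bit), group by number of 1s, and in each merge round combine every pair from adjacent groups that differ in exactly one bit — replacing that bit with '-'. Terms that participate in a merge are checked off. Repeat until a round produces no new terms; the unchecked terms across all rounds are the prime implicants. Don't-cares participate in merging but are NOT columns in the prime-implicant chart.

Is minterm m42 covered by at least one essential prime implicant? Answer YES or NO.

[col 0] 000000*, 000101*, 000111*, 001000*, 001001*, 001010*, 010000*, 010100*, 011000*, 011010*, 100001*, 100011*, 100101*, 100111*, 101000*, 101010*, 101011*, 110111*, 111010*, 111011*, 111101
[col 1] -00101*, -00111*, -01000*, -01010*, -11010*, 0-0000*, 0-1000*, 0-1010*, 00-000*, 0001-1*, 0010-0*, 00100-, 01-000*, 010-00, 0110-0*, 1-0111, 1-1010*, 1-1011*, 10-011, 100-01*, 100-11*, 1000-1*, 1001-1*, 1010-0*, 10101-*, 11101-*
[col 2] --1010, -001-1, -010-0, 0--000, 0-10-0, 1-101-, 100--1
Prime implicants: --1010, -001-1, -010-0, 0--000, 0-10-0, 00100-, 010-00, 1-0111, 1-101-, 10-011, 100--1, 111101
PI chart (minterm → PIs covering it):
  0 | 0--000  (sole → essential)
  5 | -001-1  (sole → essential)
  7 | -001-1  (sole → essential)
  8 | -010-0,0--000,0-10-0,00100-
  9 | 00100-  (sole → essential)
  10 | --1010,-010-0,0-10-0
  20 | 010-00  (sole → essential)
  24 | 0--000,0-10-0
  26 | --1010,0-10-0
  33 | 100--1  (sole → essential)
  35 | 10-011,100--1
  37 | -001-1,100--1
  39 | -001-1,1-0111,100--1
  40 | -010-0  (sole → essential)
  42 | --1010,-010-0,1-101-
  43 | 1-101-,10-011
  55 | 1-0111  (sole → essential)
  58 | --1010,1-101-
  59 | 1-101-  (sole → essential)
  61 | 111101  (sole → essential)
Essential prime implicants: -001-1, -010-0, 0--000, 00100-, 010-00, 1-0111, 1-101-, 100--1, 111101

YES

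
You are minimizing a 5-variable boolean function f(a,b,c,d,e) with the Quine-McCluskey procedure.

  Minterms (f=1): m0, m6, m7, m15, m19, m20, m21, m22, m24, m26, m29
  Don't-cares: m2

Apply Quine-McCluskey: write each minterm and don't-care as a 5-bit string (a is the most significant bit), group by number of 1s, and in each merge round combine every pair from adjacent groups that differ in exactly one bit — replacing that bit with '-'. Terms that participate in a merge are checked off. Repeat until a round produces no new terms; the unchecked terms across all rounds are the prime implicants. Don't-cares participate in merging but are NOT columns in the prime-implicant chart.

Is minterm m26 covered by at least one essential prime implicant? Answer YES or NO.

Round 0: 00000✓ 00010✓ 00110✓ 00111✓ 01111✓ 10011 10100✓ 10101✓ 10110✓ 11000✓ 11010✓ 11101✓
Round 1: -0110 0-111 00-10 000-0 0011- 1-101 101-0 1010- 110-0
PIs = {-0110, 0-111, 00-10, 000-0, 0011-, 1-101, 10011, 101-0, 1010-, 110-0}
Coverage chart:
  m0: 000-0 ←essential
  m6: -0110,00-10,0011-
  m7: 0-111,0011-
  m15: 0-111 ←essential
  m19: 10011 ←essential
  m20: 101-0,1010-
  m21: 1-101,1010-
  m22: -0110,101-0
  m24: 110-0 ←essential
  m26: 110-0 ←essential
  m29: 1-101 ←essential
Essential: 0-111, 000-0, 1-101, 10011, 110-0

YES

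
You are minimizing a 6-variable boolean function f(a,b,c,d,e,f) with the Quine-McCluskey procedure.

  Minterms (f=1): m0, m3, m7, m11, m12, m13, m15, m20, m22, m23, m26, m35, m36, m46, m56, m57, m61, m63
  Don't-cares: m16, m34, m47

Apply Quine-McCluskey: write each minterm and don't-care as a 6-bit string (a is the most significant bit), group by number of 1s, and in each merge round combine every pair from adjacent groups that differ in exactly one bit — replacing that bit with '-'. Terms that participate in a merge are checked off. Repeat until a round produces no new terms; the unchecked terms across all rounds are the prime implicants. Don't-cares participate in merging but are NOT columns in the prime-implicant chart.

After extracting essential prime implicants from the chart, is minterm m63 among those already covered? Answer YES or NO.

NO

[col 0] 000000*, 000011*, 000111*, 001011*, 001100*, 001101*, 001111*, 010000*, 010100*, 010110*, 010111*, 011010, 100010*, 100011*, 100100, 101110*, 101111*, 111000*, 111001*, 111101*, 111111*
[col 1] -00011, -01111, 0-0000, 0-0111, 00-011*, 00-111*, 000-11*, 001-11*, 0011-1, 00110-, 010-00, 0101-0, 01011-, 1-1111, 10001-, 10111-, 111-01, 11100-, 1111-1
[col 2] 00--11
Prime implicants: -00011, -01111, 0-0000, 0-0111, 00--11, 0011-1, 00110-, 010-00, 0101-0, 01011-, 011010, 1-1111, 10001-, 100100, 10111-, 111-01, 11100-, 1111-1
PI chart (minterm → PIs covering it):
  0 | 0-0000  (sole → essential)
  3 | -00011,00--11
  7 | 0-0111,00--11
  11 | 00--11  (sole → essential)
  12 | 00110-  (sole → essential)
  13 | 0011-1,00110-
  15 | -01111,00--11,0011-1
  20 | 010-00,0101-0
  22 | 0101-0,01011-
  23 | 0-0111,01011-
  26 | 011010  (sole → essential)
  35 | -00011,10001-
  36 | 100100  (sole → essential)
  46 | 10111-  (sole → essential)
  56 | 11100-  (sole → essential)
  57 | 111-01,11100-
  61 | 111-01,1111-1
  63 | 1-1111,1111-1
Essential prime implicants: 0-0000, 00--11, 00110-, 011010, 100100, 10111-, 11100-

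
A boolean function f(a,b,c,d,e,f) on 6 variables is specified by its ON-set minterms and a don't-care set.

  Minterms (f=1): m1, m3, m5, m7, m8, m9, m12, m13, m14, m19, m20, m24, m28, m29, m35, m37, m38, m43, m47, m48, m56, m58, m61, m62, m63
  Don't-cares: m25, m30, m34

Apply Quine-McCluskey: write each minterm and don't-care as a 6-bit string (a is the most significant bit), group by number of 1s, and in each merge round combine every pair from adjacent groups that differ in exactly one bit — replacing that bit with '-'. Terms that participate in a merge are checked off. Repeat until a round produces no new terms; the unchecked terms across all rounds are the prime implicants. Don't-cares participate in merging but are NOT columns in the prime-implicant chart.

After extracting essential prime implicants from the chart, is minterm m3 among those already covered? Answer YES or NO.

YES

size-2^0 implicants → 000001(✓)  000011(✓)  000101(✓)  000111(✓)  001000(✓)  001001(✓)  001100(✓)  001101(✓)  001110(✓)  010011(✓)  010100(✓)  011000(✓)  011001(✓)  011100(✓)  011101(✓)  011110(✓)  100010(✓)  100011(✓)  100101(✓)  100110(✓)  101011(✓)  101111(✓)  110000(✓)  111000(✓)  111010(✓)  111101(✓)  111110(✓)  111111(✓)
size-2^1 implicants → -00011  -00101  -11000  -11101  -11110  0-0011  0-1000(✓)  0-1001(✓)  0-1100(✓)  0-1101(✓)  0-1110(✓)  00-001(✓)  00-101(✓)  000-01(✓)  000-11(✓)  0000-1(✓)  0001-1(✓)  001-00(✓)  001-01(✓)  00100-(✓)  0011-0(✓)  00110-(✓)  01-100  011-00(✓)  011-01(✓)  01100-(✓)  0111-0(✓)  01110-(✓)  1-1111  10-011  100-10  10001-  101-11  11-000  111-10  1110-0  1111-1  11111-
size-2^2 implicants → 0-1-00(✓)  0-1-01(✓)  0-100-(✓)  0-11-0  0-110-(✓)  00--01  000--1  001-0-(✓)  011-0-(✓)
size-2^3 implicants → 0-1-0-
Unchecked terms (primes): -00011, -00101, -11000, -11101, -11110, 0-0011, 0-1-0-, 0-11-0, 00--01, 000--1, 01-100, 1-1111, 10-011, 100-10, 10001-, 101-11, 11-000, 111-10, 1110-0, 1111-1, 11111-
Minterm coverage:
  m1 ⊆ 00--01,000--1
  m3 ⊆ -00011,0-0011,000--1
  m5 ⊆ -00101,00--01,000--1
  m7 ⊆ 000--1 [E]
  m8 ⊆ 0-1-0- [E]
  m9 ⊆ 0-1-0-,00--01
  m12 ⊆ 0-1-0-,0-11-0
  m13 ⊆ 0-1-0-,00--01
  m14 ⊆ 0-11-0 [E]
  m19 ⊆ 0-0011 [E]
  m20 ⊆ 01-100 [E]
  m24 ⊆ -11000,0-1-0-
  m28 ⊆ 0-1-0-,0-11-0,01-100
  m29 ⊆ -11101,0-1-0-
  m35 ⊆ -00011,10-011,10001-
  m37 ⊆ -00101 [E]
  m38 ⊆ 100-10 [E]
  m43 ⊆ 10-011,101-11
  m47 ⊆ 1-1111,101-11
  m48 ⊆ 11-000 [E]
  m56 ⊆ -11000,11-000,1110-0
  m58 ⊆ 111-10,1110-0
  m61 ⊆ -11101,1111-1
  m62 ⊆ -11110,111-10,11111-
  m63 ⊆ 1-1111,1111-1,11111-
E = {-00101, 0-0011, 0-1-0-, 0-11-0, 000--1, 01-100, 100-10, 11-000}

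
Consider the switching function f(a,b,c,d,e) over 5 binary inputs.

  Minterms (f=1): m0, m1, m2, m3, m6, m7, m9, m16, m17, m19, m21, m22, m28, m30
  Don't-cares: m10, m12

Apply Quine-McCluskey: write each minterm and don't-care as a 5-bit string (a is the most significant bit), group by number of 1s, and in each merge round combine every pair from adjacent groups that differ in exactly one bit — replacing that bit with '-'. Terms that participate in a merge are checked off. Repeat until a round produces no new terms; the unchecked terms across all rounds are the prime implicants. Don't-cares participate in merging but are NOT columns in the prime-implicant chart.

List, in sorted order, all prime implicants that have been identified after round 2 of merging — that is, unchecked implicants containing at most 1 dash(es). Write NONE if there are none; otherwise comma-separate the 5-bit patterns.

[col 0] 00000*, 00001*, 00010*, 00011*, 00110*, 00111*, 01001*, 01010*, 01100*, 10000*, 10001*, 10011*, 10101*, 10110*, 11100*, 11110*
[col 1] -0000*, -0001*, -0011*, -0110, -1100, 0-001, 0-010, 00-10*, 00-11*, 000-0*, 000-1*, 0000-*, 0001-*, 0011-*, 1-110, 10-01, 100-1*, 1000-*, 111-0
[col 2] -00-1, -000-, 00-1-, 000--
Prime implicants: -00-1, -000-, -0110, -1100, 0-001, 0-010, 00-1-, 000--, 1-110, 10-01, 111-0

-0110, -1100, 0-001, 0-010, 1-110, 10-01, 111-0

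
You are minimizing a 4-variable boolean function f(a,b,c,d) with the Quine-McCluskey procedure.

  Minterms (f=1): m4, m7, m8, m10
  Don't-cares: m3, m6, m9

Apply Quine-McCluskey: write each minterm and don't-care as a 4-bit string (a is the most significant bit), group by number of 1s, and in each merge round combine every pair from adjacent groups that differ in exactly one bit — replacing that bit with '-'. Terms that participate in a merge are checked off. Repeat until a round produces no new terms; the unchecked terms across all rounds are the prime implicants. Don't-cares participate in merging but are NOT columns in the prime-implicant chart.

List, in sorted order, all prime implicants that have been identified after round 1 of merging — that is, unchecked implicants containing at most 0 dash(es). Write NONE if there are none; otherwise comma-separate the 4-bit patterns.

Round 0: 0011✓ 0100✓ 0110✓ 0111✓ 1000✓ 1001✓ 1010✓
Round 1: 0-11 01-0 011- 10-0 100-
PIs = {0-11, 01-0, 011-, 10-0, 100-}

NONE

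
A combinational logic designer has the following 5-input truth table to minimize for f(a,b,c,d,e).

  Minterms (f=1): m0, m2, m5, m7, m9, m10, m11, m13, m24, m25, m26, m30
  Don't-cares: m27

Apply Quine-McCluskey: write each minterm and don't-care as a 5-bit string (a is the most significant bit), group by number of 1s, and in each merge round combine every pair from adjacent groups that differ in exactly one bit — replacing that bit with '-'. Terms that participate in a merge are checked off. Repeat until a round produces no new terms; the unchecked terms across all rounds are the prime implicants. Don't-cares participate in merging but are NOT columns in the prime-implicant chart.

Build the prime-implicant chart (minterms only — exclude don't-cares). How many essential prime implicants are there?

4

size-2^0 implicants → 00000(✓)  00010(✓)  00101(✓)  00111(✓)  01001(✓)  01010(✓)  01011(✓)  01101(✓)  11000(✓)  11001(✓)  11010(✓)  11011(✓)  11110(✓)
size-2^1 implicants → -1001(✓)  -1010(✓)  -1011(✓)  0-010  0-101  000-0  001-1  01-01  010-1(✓)  0101-(✓)  11-10  110-0(✓)  110-1(✓)  1100-(✓)  1101-(✓)
size-2^2 implicants → -10-1  -101-  110--
Unchecked terms (primes): -10-1, -101-, 0-010, 0-101, 000-0, 001-1, 01-01, 11-10, 110--
Minterm coverage:
  m0 ⊆ 000-0 [E]
  m2 ⊆ 0-010,000-0
  m5 ⊆ 0-101,001-1
  m7 ⊆ 001-1 [E]
  m9 ⊆ -10-1,01-01
  m10 ⊆ -101-,0-010
  m11 ⊆ -10-1,-101-
  m13 ⊆ 0-101,01-01
  m24 ⊆ 110-- [E]
  m25 ⊆ -10-1,110--
  m26 ⊆ -101-,11-10,110--
  m30 ⊆ 11-10 [E]
E = {000-0, 001-1, 11-10, 110--}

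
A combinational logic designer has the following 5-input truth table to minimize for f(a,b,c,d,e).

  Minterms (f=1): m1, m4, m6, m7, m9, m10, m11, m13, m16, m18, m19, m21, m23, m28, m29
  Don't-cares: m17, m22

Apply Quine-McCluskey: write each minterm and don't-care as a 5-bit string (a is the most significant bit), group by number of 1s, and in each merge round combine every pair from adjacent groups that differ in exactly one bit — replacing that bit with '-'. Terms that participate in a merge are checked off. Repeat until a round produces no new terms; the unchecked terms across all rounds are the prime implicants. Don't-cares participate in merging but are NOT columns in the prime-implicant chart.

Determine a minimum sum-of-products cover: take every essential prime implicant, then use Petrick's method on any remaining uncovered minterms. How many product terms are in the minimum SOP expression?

8

[col 0] 00001*, 00100*, 00110*, 00111*, 01001*, 01010*, 01011*, 01101*, 10000*, 10001*, 10010*, 10011*, 10101*, 10110*, 10111*, 11100*, 11101*
[col 1] -0001, -0110*, -0111*, -1101, 0-001, 001-0, 0011-*, 01-01, 010-1, 0101-, 1-101, 10-01*, 10-10*, 10-11*, 100-0*, 100-1*, 1000-*, 1001-*, 101-1*, 1011-*, 1110-
[col 2] -011-, 10--1, 10-1-, 100--
Prime implicants: -0001, -011-, -1101, 0-001, 001-0, 01-01, 010-1, 0101-, 1-101, 10--1, 10-1-, 100--, 1110-
PI chart (minterm → PIs covering it):
  1 | -0001,0-001
  4 | 001-0  (sole → essential)
  6 | -011-,001-0
  7 | -011-  (sole → essential)
  9 | 0-001,01-01,010-1
  10 | 0101-  (sole → essential)
  11 | 010-1,0101-
  13 | -1101,01-01
  16 | 100--  (sole → essential)
  18 | 10-1-,100--
  19 | 10--1,10-1-,100--
  21 | 1-101,10--1
  23 | -011-,10--1,10-1-
  28 | 1110-  (sole → essential)
  29 | -1101,1-101,1110-
Essential prime implicants: -011-, 001-0, 0101-, 100--, 1110-
Petrick residual → -0001, 01-01, 1-101
Minimum SOP uses 8 PIs: b'c'd'e + b'cd + a'b'ce' + a'bd'e + a'bc'd + acd'e + ab'c' + abcd'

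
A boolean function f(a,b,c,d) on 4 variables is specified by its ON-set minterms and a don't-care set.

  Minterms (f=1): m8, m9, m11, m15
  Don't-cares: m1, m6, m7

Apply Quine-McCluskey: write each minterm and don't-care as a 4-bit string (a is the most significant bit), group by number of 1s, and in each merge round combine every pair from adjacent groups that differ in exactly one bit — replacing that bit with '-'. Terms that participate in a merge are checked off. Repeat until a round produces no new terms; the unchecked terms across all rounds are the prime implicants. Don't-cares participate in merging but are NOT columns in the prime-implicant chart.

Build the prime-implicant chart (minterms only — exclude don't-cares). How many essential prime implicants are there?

1

Round 0: 0001✓ 0110✓ 0111✓ 1000✓ 1001✓ 1011✓ 1111✓
Round 1: -001 -111 011- 1-11 10-1 100-
PIs = {-001, -111, 011-, 1-11, 10-1, 100-}
Coverage chart:
  m8: 100- ←essential
  m9: -001,10-1,100-
  m11: 1-11,10-1
  m15: -111,1-11
Essential: 100-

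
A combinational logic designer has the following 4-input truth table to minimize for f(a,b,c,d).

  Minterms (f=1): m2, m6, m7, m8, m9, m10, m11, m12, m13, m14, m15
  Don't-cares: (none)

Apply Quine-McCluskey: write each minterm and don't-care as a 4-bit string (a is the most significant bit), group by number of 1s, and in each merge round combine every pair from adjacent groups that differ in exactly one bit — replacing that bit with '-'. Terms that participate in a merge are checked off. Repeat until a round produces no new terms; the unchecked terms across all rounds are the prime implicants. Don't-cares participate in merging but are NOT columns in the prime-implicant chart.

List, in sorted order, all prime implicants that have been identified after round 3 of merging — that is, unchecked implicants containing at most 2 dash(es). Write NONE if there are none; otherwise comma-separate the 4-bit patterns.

Round 0: 0010✓ 0110✓ 0111✓ 1000✓ 1001✓ 1010✓ 1011✓ 1100✓ 1101✓ 1110✓ 1111✓
Round 1: -010✓ -110✓ -111✓ 0-10✓ 011-✓ 1-00✓ 1-01✓ 1-10✓ 1-11✓ 10-0✓ 10-1✓ 100-✓ 101-✓ 11-0✓ 11-1✓ 110-✓ 111-✓
Round 2: --10 -11- 1--0✓ 1--1✓ 1-0-✓ 1-1-✓ 10--✓ 11--✓
Round 3: 1---
PIs = {--10, -11-, 1---}

--10, -11-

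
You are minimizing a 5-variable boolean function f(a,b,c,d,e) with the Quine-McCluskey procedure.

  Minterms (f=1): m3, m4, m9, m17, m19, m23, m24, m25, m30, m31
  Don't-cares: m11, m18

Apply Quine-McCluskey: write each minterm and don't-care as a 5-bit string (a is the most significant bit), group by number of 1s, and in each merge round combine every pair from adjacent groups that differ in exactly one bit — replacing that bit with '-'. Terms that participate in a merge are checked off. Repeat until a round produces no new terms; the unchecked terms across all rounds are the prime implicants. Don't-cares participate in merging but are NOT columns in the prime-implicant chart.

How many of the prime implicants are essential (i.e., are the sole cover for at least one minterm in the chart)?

3

Round 0: 00011✓ 00100 01001✓ 01011✓ 10001✓ 10010✓ 10011✓ 10111✓ 11000✓ 11001✓ 11110✓ 11111✓
Round 1: -0011 -1001 0-011 010-1 1-001 1-111 10-11 100-1 1001- 1100- 1111-
PIs = {-0011, -1001, 0-011, 00100, 010-1, 1-001, 1-111, 10-11, 100-1, 1001-, 1100-, 1111-}
Coverage chart:
  m3: -0011,0-011
  m4: 00100 ←essential
  m9: -1001,010-1
  m17: 1-001,100-1
  m19: -0011,10-11,100-1,1001-
  m23: 1-111,10-11
  m24: 1100- ←essential
  m25: -1001,1-001,1100-
  m30: 1111- ←essential
  m31: 1-111,1111-
Essential: 00100, 1100-, 1111-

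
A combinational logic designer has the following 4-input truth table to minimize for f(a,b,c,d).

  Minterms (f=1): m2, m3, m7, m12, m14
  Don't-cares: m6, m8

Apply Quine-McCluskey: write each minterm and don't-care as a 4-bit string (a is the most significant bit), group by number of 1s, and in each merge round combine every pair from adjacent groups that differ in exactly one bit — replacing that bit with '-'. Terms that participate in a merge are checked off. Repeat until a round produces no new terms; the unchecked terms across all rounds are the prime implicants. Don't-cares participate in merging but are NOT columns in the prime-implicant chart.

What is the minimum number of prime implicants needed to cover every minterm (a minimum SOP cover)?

[col 0] 0010*, 0011*, 0110*, 0111*, 1000*, 1100*, 1110*
[col 1] -110, 0-10*, 0-11*, 001-*, 011-*, 1-00, 11-0
[col 2] 0-1-
Prime implicants: -110, 0-1-, 1-00, 11-0
PI chart (minterm → PIs covering it):
  2 | 0-1-  (sole → essential)
  3 | 0-1-  (sole → essential)
  7 | 0-1-  (sole → essential)
  12 | 1-00,11-0
  14 | -110,11-0
Essential prime implicants: 0-1-
Petrick residual → 11-0
Minimum SOP uses 2 PIs: a'c + abd'

2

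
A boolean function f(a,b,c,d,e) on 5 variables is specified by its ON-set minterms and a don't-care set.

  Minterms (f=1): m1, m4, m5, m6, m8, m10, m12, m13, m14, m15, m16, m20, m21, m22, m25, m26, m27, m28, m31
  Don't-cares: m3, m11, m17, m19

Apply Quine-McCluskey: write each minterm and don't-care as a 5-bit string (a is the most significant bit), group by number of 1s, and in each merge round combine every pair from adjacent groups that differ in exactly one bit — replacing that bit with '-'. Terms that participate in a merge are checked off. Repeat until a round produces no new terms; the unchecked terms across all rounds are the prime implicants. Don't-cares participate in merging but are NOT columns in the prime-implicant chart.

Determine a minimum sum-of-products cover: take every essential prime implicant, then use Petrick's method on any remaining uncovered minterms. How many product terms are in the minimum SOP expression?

9

[col 0] 00001*, 00011*, 00100*, 00101*, 00110*, 01000*, 01010*, 01011*, 01100*, 01101*, 01110*, 01111*, 10000*, 10001*, 10011*, 10100*, 10101*, 10110*, 11001*, 11010*, 11011*, 11100*, 11111*
[col 1] -0001*, -0011*, -0100*, -0101*, -0110*, -1010*, -1011*, -1100*, -1111*, 0-011*, 0-100*, 0-101*, 0-110*, 00-01*, 000-1*, 001-0*, 0010-*, 01-00*, 01-10*, 01-11*, 010-0*, 0101-*, 011-0*, 011-1*, 0110-*, 0111-*, 1-001*, 1-011*, 1-100*, 10-00*, 10-01*, 100-1*, 1000-*, 101-0*, 1010-*, 11-11*, 110-1*, 1101-*
[col 2] --011, --100, -0-01, -00-1, -01-0, -010-, -1-11, -101-, 0-1-0, 0-10-, 01--0, 01-1-, 011--, 1-0-1, 10-0-
Prime implicants: --011, --100, -0-01, -00-1, -01-0, -010-, -1-11, -101-, 0-1-0, 0-10-, 01--0, 01-1-, 011--, 1-0-1, 10-0-
PI chart (minterm → PIs covering it):
  1 | -0-01,-00-1
  4 | --100,-01-0,-010-,0-1-0,0-10-
  5 | -0-01,-010-,0-10-
  6 | -01-0,0-1-0
  8 | 01--0  (sole → essential)
  10 | -101-,01--0,01-1-
  12 | --100,0-1-0,0-10-,01--0,011--
  13 | 0-10-,011--
  14 | 0-1-0,01--0,01-1-,011--
  15 | -1-11,01-1-,011--
  16 | 10-0-  (sole → essential)
  20 | --100,-01-0,-010-,10-0-
  21 | -0-01,-010-,10-0-
  22 | -01-0  (sole → essential)
  25 | 1-0-1  (sole → essential)
  26 | -101-  (sole → essential)
  27 | --011,-1-11,-101-,1-0-1
  28 | --100  (sole → essential)
  31 | -1-11  (sole → essential)
Essential prime implicants: --100, -01-0, -1-11, -101-, 01--0, 1-0-1, 10-0-
Petrick residual → -0-01, 0-10-
Minimum SOP uses 9 PIs: cd'e' + b'd'e + b'ce' + bde + bc'd + a'cd' + a'be' + ac'e + ab'd'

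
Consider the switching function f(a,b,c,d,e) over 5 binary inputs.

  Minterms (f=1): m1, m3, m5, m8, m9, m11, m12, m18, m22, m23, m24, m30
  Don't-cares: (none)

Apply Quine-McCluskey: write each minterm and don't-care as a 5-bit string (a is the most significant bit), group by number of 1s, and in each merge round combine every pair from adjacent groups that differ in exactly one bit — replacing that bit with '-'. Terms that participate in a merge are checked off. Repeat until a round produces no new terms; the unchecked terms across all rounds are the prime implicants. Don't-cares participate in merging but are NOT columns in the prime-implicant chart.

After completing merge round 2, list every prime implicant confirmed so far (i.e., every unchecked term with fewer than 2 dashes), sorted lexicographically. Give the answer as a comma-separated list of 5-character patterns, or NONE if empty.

-1000, 00-01, 01-00, 0100-, 1-110, 10-10, 1011-

Round 0: 00001✓ 00011✓ 00101✓ 01000✓ 01001✓ 01011✓ 01100✓ 10010✓ 10110✓ 10111✓ 11000✓ 11110✓
Round 1: -1000 0-001✓ 0-011✓ 00-01 000-1✓ 01-00 010-1✓ 0100- 1-110 10-10 1011-
Round 2: 0-0-1
PIs = {-1000, 0-0-1, 00-01, 01-00, 0100-, 1-110, 10-10, 1011-}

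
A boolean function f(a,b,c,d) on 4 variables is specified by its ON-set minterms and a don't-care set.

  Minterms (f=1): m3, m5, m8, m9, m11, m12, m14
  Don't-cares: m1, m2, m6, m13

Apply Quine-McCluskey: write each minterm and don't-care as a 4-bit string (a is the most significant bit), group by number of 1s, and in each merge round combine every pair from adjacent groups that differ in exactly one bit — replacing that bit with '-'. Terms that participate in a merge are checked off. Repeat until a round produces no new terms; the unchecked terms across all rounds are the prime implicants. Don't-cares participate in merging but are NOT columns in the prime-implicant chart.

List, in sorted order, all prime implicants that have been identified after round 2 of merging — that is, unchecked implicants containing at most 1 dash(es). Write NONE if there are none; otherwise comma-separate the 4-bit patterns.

-110, 0-10, 001-, 11-0

size-2^0 implicants → 0001(✓)  0010(✓)  0011(✓)  0101(✓)  0110(✓)  1000(✓)  1001(✓)  1011(✓)  1100(✓)  1101(✓)  1110(✓)
size-2^1 implicants → -001(✓)  -011(✓)  -101(✓)  -110  0-01(✓)  0-10  00-1(✓)  001-  1-00(✓)  1-01(✓)  10-1(✓)  100-(✓)  11-0  110-(✓)
size-2^2 implicants → --01  -0-1  1-0-
Unchecked terms (primes): --01, -0-1, -110, 0-10, 001-, 1-0-, 11-0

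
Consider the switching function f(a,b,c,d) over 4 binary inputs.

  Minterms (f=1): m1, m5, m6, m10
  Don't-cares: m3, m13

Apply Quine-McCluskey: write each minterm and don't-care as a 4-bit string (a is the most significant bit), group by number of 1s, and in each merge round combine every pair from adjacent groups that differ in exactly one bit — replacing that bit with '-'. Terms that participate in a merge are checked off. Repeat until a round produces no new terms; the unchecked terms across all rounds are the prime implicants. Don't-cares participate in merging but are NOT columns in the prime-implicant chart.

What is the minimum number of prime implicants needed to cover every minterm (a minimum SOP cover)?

[col 0] 0001*, 0011*, 0101*, 0110, 1010, 1101*
[col 1] -101, 0-01, 00-1
Prime implicants: -101, 0-01, 00-1, 0110, 1010
PI chart (minterm → PIs covering it):
  1 | 0-01,00-1
  5 | -101,0-01
  6 | 0110  (sole → essential)
  10 | 1010  (sole → essential)
Essential prime implicants: 0110, 1010
Petrick residual → 0-01
Minimum SOP uses 3 PIs: a'c'd + a'bcd' + ab'cd'

3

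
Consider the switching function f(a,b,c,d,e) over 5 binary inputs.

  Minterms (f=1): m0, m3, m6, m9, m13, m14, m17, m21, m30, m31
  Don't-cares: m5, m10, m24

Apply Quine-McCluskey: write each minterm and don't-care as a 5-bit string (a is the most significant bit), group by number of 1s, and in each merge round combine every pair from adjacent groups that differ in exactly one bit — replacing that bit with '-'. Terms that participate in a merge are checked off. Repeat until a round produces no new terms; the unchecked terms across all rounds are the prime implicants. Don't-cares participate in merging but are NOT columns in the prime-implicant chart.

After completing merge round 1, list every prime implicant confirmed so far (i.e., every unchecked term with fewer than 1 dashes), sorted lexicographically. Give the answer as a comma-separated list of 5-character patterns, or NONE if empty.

size-2^0 implicants → 00000  00011  00101(✓)  00110(✓)  01001(✓)  01010(✓)  01101(✓)  01110(✓)  10001(✓)  10101(✓)  11000  11110(✓)  11111(✓)
size-2^1 implicants → -0101  -1110  0-101  0-110  01-01  01-10  10-01  1111-
Unchecked terms (primes): -0101, -1110, 0-101, 0-110, 00000, 00011, 01-01, 01-10, 10-01, 11000, 1111-

00000, 00011, 11000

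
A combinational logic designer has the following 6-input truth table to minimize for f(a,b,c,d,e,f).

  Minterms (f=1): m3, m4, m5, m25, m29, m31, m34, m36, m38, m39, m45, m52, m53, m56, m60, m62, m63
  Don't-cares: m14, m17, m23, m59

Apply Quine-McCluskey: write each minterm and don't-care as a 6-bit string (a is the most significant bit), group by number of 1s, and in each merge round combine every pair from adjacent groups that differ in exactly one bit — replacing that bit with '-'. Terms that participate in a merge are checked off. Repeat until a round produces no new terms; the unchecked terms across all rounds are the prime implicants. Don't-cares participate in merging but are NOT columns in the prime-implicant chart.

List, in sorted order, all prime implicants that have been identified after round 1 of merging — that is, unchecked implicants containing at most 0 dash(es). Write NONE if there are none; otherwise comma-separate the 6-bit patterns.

Round 0: 000011 000100✓ 000101✓ 001110 010001✓ 010111✓ 011001✓ 011101✓ 011111✓ 100010✓ 100100✓ 100110✓ 100111✓ 101101 110100✓ 110101✓ 111000✓ 111011✓ 111100✓ 111110✓ 111111✓
Round 1: -00100 -11111 00010- 01-001 01-111 011-01 0111-1 1-0100 100-10 1001-0 10011- 11-100 11010- 111-00 111-11 1111-0 11111-
PIs = {-00100, -11111, 000011, 00010-, 001110, 01-001, 01-111, 011-01, 0111-1, 1-0100, 100-10, 1001-0, 10011-, 101101, 11-100, 11010-, 111-00, 111-11, 1111-0, 11111-}

000011, 001110, 101101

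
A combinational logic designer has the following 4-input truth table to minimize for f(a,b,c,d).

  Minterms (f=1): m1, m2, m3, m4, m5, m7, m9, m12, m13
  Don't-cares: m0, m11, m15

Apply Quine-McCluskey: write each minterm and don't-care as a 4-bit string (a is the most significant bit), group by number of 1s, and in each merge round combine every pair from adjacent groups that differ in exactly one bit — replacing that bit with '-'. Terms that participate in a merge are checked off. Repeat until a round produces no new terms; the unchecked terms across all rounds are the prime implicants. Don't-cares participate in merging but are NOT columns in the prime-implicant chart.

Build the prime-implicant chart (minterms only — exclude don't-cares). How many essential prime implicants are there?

Round 0: 0000✓ 0001✓ 0010✓ 0011✓ 0100✓ 0101✓ 0111✓ 1001✓ 1011✓ 1100✓ 1101✓ 1111✓
Round 1: -001✓ -011✓ -100✓ -101✓ -111✓ 0-00✓ 0-01✓ 0-11✓ 00-0✓ 00-1✓ 000-✓ 001-✓ 01-1✓ 010-✓ 1-01✓ 1-11✓ 10-1✓ 11-1✓ 110-✓
Round 2: --01✓ --11✓ -0-1✓ -1-1✓ -10- 0--1✓ 0-0- 00-- 1--1✓
Round 3: ---1
PIs = {---1, -10-, 0-0-, 00--}
Coverage chart:
  m1: ---1,0-0-,00--
  m2: 00-- ←essential
  m3: ---1,00--
  m4: -10-,0-0-
  m5: ---1,-10-,0-0-
  m7: ---1 ←essential
  m9: ---1 ←essential
  m12: -10- ←essential
  m13: ---1,-10-
Essential: ---1, -10-, 00--

3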